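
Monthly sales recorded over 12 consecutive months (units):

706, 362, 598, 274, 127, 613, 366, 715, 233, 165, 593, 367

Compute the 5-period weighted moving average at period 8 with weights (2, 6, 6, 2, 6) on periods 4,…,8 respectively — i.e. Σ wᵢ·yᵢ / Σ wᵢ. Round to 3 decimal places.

Weighted sum: 2·274 + 6·127 + 6·613 + 2·366 + 6·715 = 548 + 762 + 3678 + 732 + 4290 = 10010
Weight total: 2 + 6 + 6 + 2 + 6 = 22
WMA = 10010 / 22 = 455.000

455.000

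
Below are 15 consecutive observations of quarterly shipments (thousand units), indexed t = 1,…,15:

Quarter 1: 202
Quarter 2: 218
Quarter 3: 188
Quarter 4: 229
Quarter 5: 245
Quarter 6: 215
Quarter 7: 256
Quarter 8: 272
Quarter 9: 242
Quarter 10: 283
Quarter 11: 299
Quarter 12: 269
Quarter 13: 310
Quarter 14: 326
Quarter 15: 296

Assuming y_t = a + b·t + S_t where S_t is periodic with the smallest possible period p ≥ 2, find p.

3

First differences y_{t+1} − y_t: 16, -30, 41, 16, -30, 41, 16, -30, …
The difference pattern repeats every 3 terms and not for any smaller step, so p = 3.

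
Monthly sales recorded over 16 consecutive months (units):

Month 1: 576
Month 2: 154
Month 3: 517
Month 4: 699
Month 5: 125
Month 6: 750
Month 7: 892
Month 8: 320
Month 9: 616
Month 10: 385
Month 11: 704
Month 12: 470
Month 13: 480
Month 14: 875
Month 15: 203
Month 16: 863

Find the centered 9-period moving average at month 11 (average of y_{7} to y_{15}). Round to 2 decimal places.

549.44

Sum of periods 7–15: 892 + 320 + 616 + 385 + 704 + 470 + 480 + 875 + 203 = 4945
Divide by 9: 4945 / 9 = 549.44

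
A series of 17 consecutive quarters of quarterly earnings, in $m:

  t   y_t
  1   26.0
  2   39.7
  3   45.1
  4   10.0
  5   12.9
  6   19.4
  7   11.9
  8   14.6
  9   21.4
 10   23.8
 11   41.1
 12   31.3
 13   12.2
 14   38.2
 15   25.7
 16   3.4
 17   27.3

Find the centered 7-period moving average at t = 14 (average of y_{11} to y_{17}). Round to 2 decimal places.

25.60

Sum of periods 11–17: 41.1 + 31.3 + 12.2 + 38.2 + 25.7 + 3.4 + 27.3 = 179.2
Divide by 7: 179.2 / 7 = 25.60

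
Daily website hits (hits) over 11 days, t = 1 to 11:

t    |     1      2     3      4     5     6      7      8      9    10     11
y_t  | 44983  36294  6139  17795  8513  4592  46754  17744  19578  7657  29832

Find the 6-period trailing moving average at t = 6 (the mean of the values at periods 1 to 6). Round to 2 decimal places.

19719.33

Sum of periods 1–6: 44983 + 36294 + 6139 + 17795 + 8513 + 4592 = 118316
Divide by 6: 118316 / 6 = 19719.33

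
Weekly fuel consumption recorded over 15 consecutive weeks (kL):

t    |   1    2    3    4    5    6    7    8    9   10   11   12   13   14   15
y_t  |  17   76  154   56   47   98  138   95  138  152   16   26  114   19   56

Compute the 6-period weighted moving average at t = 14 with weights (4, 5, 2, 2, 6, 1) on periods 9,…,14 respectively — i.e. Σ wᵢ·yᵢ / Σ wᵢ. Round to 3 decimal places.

Weighted sum: 4·138 + 5·152 + 2·16 + 2·26 + 6·114 + 1·19 = 552 + 760 + 32 + 52 + 684 + 19 = 2099
Weight total: 4 + 5 + 2 + 2 + 6 + 1 = 20
WMA = 2099 / 20 = 104.950

104.950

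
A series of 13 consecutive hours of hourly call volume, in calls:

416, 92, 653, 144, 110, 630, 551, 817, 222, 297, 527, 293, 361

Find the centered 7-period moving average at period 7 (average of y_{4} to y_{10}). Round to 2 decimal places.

395.86

Sum of periods 4–10: 144 + 110 + 630 + 551 + 817 + 222 + 297 = 2771
Divide by 7: 2771 / 7 = 395.86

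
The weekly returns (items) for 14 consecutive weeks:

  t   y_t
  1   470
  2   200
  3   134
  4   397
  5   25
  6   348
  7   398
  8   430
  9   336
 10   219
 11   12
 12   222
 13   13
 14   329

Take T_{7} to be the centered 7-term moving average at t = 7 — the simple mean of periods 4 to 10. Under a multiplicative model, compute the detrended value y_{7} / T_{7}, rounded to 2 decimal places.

1.29

Trend T_7 = (397 + 25 + 348 + 398 + 430 + 336 + 219) / 7 = 2153/7 = 307.5714
Ratio to trend: 398 / 307.5714 = 1.29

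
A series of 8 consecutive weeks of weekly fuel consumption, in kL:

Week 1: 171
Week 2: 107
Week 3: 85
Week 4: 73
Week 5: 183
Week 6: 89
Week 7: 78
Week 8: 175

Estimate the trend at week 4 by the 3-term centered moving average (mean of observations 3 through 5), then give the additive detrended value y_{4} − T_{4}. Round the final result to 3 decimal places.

-40.667

Trend T_4 = (85 + 73 + 183) / 3 = 341/3 = 113.66667
Detrended value: 73 − 113.66667 = -40.667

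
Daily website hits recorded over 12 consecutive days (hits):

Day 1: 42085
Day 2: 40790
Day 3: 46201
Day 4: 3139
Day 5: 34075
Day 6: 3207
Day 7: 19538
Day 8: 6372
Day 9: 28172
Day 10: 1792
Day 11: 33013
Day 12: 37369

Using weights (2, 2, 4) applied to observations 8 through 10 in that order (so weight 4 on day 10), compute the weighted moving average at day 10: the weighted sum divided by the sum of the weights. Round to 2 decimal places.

9532.00

Weighted sum: 2·6372 + 2·28172 + 4·1792 = 12744 + 56344 + 7168 = 76256
Weight total: 2 + 2 + 4 = 8
WMA = 76256 / 8 = 9532.00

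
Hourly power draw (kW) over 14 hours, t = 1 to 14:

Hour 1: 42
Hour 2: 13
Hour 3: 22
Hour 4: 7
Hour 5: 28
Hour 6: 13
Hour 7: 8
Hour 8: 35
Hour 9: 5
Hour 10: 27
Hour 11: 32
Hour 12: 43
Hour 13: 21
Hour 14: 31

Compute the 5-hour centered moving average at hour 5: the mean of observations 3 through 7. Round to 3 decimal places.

15.600

Sum of periods 3–7: 22 + 7 + 28 + 13 + 8 = 78
Divide by 5: 78 / 5 = 15.600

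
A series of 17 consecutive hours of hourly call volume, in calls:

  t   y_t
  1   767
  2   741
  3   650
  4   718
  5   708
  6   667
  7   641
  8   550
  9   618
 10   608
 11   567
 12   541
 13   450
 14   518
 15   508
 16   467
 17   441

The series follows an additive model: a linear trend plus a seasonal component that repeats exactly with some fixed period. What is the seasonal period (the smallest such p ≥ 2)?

First differences y_{t+1} − y_t: -26, -91, 68, -10, -41, -26, -91, 68, -10, -41, -26, -91, …
The difference pattern repeats every 5 terms and not for any smaller step, so p = 5.

5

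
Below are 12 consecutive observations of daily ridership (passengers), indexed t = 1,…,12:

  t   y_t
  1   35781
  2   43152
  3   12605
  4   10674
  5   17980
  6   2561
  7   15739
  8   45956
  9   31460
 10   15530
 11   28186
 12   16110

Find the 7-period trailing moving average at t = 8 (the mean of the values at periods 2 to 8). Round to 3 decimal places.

Sum of periods 2–8: 43152 + 12605 + 10674 + 17980 + 2561 + 15739 + 45956 = 148667
Divide by 7: 148667 / 7 = 21238.143

21238.143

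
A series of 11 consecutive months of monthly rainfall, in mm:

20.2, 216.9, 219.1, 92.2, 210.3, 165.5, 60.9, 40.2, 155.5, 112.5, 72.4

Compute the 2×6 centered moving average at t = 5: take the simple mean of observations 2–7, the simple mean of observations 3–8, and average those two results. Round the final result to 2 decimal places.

146.09

Sum over 2–7: 216.9 + 219.1 + 92.2 + 210.3 + 165.5 + 60.9 = 964.9
Sum over 3–8: 219.1 + 92.2 + 210.3 + 165.5 + 60.9 + 40.2 = 788.2
CMA at t=5 = (964.9 + 788.2) / (2·6) = 1753.1 / 12 = 146.09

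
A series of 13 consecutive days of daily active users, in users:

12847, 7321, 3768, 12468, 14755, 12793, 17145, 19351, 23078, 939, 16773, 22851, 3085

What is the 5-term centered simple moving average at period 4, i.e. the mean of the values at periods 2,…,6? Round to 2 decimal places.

10221.00

Sum of periods 2–6: 7321 + 3768 + 12468 + 14755 + 12793 = 51105
Divide by 5: 51105 / 5 = 10221.00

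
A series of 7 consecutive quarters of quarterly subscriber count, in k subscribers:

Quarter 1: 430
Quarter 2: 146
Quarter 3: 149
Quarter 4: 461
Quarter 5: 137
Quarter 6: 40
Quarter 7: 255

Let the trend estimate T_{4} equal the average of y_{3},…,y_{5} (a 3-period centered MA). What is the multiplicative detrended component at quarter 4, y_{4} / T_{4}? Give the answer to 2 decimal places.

1.85

Trend T_4 = (149 + 461 + 137) / 3 = 747/3 = 249.0000
Ratio to trend: 461 / 249.0000 = 1.85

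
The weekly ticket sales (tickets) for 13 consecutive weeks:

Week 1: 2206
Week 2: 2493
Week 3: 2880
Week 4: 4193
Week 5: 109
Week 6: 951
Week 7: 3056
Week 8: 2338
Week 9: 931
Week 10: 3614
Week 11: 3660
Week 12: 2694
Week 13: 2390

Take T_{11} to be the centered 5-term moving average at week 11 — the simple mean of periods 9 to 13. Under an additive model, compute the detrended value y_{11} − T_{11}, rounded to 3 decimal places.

1002.200

Trend T_11 = (931 + 3614 + 3660 + 2694 + 2390) / 5 = 13289/5 = 2657.80000
Detrended value: 3660 − 2657.80000 = 1002.200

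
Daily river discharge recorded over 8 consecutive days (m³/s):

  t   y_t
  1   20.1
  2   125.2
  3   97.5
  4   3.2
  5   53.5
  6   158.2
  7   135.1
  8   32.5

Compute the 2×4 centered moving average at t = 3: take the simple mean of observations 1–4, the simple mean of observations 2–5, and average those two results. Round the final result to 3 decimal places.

Sum over 1–4: 20.1 + 125.2 + 97.5 + 3.2 = 246.0
Sum over 2–5: 125.2 + 97.5 + 3.2 + 53.5 = 279.4
CMA at t=3 = (246.0 + 279.4) / (2·4) = 525.4 / 8 = 65.675

65.675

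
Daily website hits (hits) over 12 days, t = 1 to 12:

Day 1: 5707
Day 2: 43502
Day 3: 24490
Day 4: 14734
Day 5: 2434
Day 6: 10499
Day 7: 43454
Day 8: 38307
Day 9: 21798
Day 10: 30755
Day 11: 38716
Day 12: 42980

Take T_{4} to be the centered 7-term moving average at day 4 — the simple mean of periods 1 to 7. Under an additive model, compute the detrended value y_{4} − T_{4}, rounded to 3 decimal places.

Trend T_4 = (5707 + 43502 + 24490 + 14734 + 2434 + 10499 + 43454) / 7 = 144820/7 = 20688.57143
Detrended value: 14734 − 20688.57143 = -5954.571

-5954.571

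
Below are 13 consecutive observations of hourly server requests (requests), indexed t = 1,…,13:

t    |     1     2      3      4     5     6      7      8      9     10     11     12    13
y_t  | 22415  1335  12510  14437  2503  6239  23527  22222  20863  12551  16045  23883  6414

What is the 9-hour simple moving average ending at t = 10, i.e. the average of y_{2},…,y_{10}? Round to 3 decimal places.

12909.667

Sum of periods 2–10: 1335 + 12510 + 14437 + 2503 + 6239 + 23527 + 22222 + 20863 + 12551 = 116187
Divide by 9: 116187 / 9 = 12909.667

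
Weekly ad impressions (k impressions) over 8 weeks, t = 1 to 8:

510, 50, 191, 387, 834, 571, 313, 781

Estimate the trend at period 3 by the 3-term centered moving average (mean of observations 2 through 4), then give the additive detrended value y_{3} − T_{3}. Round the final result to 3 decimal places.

-18.333

Trend T_3 = (50 + 191 + 387) / 3 = 628/3 = 209.33333
Detrended value: 191 − 209.33333 = -18.333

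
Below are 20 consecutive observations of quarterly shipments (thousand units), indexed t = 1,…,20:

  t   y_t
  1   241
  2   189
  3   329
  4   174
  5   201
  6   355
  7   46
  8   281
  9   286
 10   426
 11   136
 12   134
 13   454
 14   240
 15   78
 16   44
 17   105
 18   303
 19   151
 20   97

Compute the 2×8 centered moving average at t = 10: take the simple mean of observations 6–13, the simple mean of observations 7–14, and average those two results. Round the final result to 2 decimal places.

Sum over 6–13: 355 + 46 + 281 + 286 + 426 + 136 + 134 + 454 = 2118
Sum over 7–14: 46 + 281 + 286 + 426 + 136 + 134 + 454 + 240 = 2003
CMA at t=10 = (2118 + 2003) / (2·8) = 4121 / 16 = 257.56

257.56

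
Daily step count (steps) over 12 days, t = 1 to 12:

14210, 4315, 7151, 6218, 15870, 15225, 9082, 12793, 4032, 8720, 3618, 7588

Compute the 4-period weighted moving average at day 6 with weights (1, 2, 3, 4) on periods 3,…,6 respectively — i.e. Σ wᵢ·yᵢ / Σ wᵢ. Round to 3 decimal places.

12809.700

Weighted sum: 1·7151 + 2·6218 + 3·15870 + 4·15225 = 7151 + 12436 + 47610 + 60900 = 128097
Weight total: 1 + 2 + 3 + 4 = 10
WMA = 128097 / 10 = 12809.700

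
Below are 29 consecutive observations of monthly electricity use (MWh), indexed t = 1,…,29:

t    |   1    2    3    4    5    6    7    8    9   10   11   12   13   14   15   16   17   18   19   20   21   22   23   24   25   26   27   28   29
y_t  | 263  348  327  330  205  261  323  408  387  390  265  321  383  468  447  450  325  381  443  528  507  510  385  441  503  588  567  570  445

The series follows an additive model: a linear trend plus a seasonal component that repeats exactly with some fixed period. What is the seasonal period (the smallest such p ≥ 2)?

First differences y_{t+1} − y_t: 85, -21, 3, -125, 56, 62, 85, -21, 3, -125, 56, 62, 85, -21, …
The difference pattern repeats every 6 terms and not for any smaller step, so p = 6.

6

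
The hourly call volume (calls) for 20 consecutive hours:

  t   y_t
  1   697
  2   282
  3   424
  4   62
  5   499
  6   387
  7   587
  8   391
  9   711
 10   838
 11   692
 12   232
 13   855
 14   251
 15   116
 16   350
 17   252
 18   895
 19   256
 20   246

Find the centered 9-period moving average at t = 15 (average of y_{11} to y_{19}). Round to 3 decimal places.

Sum of periods 11–19: 692 + 232 + 855 + 251 + 116 + 350 + 252 + 895 + 256 = 3899
Divide by 9: 3899 / 9 = 433.222

433.222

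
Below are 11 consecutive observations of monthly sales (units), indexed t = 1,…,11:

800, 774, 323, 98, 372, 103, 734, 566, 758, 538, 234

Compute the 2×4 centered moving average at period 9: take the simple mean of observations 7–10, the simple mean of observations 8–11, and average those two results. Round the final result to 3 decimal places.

Sum over 7–10: 734 + 566 + 758 + 538 = 2596
Sum over 8–11: 566 + 758 + 538 + 234 = 2096
CMA at t=9 = (2596 + 2096) / (2·4) = 4692 / 8 = 586.500

586.500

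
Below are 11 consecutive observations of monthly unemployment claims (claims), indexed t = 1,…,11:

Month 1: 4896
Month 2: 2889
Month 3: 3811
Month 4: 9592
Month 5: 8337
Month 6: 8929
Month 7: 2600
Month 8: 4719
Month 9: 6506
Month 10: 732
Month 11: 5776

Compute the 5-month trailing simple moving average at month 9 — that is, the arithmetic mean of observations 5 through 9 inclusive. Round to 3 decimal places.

Sum of periods 5–9: 8337 + 8929 + 2600 + 4719 + 6506 = 31091
Divide by 5: 31091 / 5 = 6218.200

6218.200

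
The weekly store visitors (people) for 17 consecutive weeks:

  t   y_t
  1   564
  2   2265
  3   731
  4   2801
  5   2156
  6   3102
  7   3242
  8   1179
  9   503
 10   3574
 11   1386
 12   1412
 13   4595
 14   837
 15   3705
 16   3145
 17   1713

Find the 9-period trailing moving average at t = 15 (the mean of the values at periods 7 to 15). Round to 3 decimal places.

2270.333

Sum of periods 7–15: 3242 + 1179 + 503 + 3574 + 1386 + 1412 + 4595 + 837 + 3705 = 20433
Divide by 9: 20433 / 9 = 2270.333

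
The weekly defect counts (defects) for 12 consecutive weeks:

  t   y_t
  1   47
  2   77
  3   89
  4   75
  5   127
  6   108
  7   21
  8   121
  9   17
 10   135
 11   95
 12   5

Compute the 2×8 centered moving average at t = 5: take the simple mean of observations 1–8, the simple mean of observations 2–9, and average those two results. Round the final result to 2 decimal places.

Sum over 1–8: 47 + 77 + 89 + 75 + 127 + 108 + 21 + 121 = 665
Sum over 2–9: 77 + 89 + 75 + 127 + 108 + 21 + 121 + 17 = 635
CMA at t=5 = (665 + 635) / (2·8) = 1300 / 16 = 81.25

81.25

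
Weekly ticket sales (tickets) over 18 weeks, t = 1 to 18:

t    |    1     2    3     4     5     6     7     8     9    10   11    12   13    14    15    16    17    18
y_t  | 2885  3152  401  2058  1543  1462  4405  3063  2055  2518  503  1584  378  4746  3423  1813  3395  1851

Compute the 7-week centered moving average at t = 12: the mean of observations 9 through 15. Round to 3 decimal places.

2172.429

Sum of periods 9–15: 2055 + 2518 + 503 + 1584 + 378 + 4746 + 3423 = 15207
Divide by 7: 15207 / 7 = 2172.429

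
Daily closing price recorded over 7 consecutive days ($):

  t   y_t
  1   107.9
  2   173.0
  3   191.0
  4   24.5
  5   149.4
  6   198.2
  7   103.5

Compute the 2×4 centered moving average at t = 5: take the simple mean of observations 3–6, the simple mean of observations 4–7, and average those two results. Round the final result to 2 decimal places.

Sum over 3–6: 191.0 + 24.5 + 149.4 + 198.2 = 563.1
Sum over 4–7: 24.5 + 149.4 + 198.2 + 103.5 = 475.6
CMA at t=5 = (563.1 + 475.6) / (2·4) = 1038.7 / 8 = 129.84

129.84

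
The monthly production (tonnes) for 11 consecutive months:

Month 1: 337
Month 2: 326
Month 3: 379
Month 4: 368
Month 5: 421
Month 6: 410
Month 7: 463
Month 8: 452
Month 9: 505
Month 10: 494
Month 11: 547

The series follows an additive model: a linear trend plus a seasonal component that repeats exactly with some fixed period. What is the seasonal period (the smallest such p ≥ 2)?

2

First differences y_{t+1} − y_t: -11, 53, -11, 53, -11, 53, …
The difference pattern repeats every 2 terms and not for any smaller step, so p = 2.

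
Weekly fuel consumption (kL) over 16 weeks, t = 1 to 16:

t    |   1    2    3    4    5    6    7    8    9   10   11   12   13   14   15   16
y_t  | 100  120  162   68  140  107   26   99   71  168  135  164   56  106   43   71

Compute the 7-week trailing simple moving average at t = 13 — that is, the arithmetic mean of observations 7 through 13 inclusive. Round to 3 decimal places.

Sum of periods 7–13: 26 + 99 + 71 + 168 + 135 + 164 + 56 = 719
Divide by 7: 719 / 7 = 102.714

102.714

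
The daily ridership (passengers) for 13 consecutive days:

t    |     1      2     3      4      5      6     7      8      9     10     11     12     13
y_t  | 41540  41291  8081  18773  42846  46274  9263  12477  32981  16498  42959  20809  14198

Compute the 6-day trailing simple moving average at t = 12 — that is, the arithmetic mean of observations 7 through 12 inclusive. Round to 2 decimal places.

22497.83

Sum of periods 7–12: 9263 + 12477 + 32981 + 16498 + 42959 + 20809 = 134987
Divide by 6: 134987 / 6 = 22497.83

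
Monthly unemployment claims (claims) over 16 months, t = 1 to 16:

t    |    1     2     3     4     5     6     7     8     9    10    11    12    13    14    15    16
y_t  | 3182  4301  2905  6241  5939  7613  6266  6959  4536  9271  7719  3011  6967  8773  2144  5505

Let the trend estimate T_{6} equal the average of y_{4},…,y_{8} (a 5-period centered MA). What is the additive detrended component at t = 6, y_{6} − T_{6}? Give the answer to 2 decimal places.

1009.40

Trend T_6 = (6241 + 5939 + 7613 + 6266 + 6959) / 5 = 33018/5 = 6603.6000
Detrended value: 7613 − 6603.6000 = 1009.40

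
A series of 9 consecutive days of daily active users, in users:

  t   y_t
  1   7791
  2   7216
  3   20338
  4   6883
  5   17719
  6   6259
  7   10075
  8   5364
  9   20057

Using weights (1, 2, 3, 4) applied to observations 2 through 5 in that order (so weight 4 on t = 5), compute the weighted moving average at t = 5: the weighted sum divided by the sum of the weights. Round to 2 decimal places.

13941.70

Weighted sum: 1·7216 + 2·20338 + 3·6883 + 4·17719 = 7216 + 40676 + 20649 + 70876 = 139417
Weight total: 1 + 2 + 3 + 4 = 10
WMA = 139417 / 10 = 13941.70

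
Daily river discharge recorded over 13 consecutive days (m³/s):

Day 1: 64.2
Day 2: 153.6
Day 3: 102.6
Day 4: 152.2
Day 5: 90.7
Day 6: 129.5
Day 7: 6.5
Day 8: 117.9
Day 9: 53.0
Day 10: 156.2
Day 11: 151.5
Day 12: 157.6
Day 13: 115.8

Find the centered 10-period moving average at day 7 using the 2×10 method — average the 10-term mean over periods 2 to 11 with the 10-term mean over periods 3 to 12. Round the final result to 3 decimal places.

Sum over 2–11: 153.6 + 102.6 + 152.2 + 90.7 + 129.5 + 6.5 + 117.9 + 53.0 + 156.2 + 151.5 = 1113.7
Sum over 3–12: 102.6 + 152.2 + 90.7 + 129.5 + 6.5 + 117.9 + 53.0 + 156.2 + 151.5 + 157.6 = 1117.7
CMA at t=7 = (1113.7 + 1117.7) / (2·10) = 2231.4 / 20 = 111.570

111.570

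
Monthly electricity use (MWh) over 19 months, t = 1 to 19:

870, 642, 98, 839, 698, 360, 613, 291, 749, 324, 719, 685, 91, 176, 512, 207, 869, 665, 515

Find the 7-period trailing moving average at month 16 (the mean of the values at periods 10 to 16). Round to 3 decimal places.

Sum of periods 10–16: 324 + 719 + 685 + 91 + 176 + 512 + 207 = 2714
Divide by 7: 2714 / 7 = 387.714

387.714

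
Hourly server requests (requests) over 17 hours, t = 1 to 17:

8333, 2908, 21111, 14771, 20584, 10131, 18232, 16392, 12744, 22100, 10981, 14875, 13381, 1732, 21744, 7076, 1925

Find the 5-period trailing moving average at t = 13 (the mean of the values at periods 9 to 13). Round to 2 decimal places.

14816.20

Sum of periods 9–13: 12744 + 22100 + 10981 + 14875 + 13381 = 74081
Divide by 5: 74081 / 5 = 14816.20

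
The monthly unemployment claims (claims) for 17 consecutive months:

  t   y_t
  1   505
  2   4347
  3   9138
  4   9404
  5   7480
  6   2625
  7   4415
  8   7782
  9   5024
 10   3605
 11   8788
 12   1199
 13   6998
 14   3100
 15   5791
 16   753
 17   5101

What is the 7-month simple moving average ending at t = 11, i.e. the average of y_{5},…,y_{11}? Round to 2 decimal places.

Sum of periods 5–11: 7480 + 2625 + 4415 + 7782 + 5024 + 3605 + 8788 = 39719
Divide by 7: 39719 / 7 = 5674.14

5674.14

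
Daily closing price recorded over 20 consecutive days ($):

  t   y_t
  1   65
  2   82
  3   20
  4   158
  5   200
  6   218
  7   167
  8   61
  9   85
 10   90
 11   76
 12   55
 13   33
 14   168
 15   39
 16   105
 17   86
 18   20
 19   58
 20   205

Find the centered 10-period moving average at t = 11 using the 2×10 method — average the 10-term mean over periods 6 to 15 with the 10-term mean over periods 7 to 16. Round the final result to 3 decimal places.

93.550

Sum over 6–15: 218 + 167 + 61 + 85 + 90 + 76 + 55 + 33 + 168 + 39 = 992
Sum over 7–16: 167 + 61 + 85 + 90 + 76 + 55 + 33 + 168 + 39 + 105 = 879
CMA at t=11 = (992 + 879) / (2·10) = 1871 / 20 = 93.550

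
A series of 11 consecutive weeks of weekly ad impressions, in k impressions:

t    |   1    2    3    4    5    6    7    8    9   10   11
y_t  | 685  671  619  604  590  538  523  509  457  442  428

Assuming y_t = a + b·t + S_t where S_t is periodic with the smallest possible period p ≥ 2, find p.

3

First differences y_{t+1} − y_t: -14, -52, -15, -14, -52, -15, -14, -52, …
The difference pattern repeats every 3 terms and not for any smaller step, so p = 3.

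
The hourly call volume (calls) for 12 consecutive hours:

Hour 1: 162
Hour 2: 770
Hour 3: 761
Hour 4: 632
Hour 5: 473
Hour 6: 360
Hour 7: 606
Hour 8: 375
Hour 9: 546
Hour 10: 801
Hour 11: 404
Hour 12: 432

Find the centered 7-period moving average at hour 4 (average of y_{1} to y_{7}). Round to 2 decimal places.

537.71

Sum of periods 1–7: 162 + 770 + 761 + 632 + 473 + 360 + 606 = 3764
Divide by 7: 3764 / 7 = 537.71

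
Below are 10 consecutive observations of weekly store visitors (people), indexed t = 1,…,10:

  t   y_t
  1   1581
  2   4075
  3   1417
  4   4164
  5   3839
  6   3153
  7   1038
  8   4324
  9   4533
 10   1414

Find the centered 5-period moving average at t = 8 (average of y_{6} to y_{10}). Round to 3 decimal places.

2892.400

Sum of periods 6–10: 3153 + 1038 + 4324 + 4533 + 1414 = 14462
Divide by 5: 14462 / 5 = 2892.400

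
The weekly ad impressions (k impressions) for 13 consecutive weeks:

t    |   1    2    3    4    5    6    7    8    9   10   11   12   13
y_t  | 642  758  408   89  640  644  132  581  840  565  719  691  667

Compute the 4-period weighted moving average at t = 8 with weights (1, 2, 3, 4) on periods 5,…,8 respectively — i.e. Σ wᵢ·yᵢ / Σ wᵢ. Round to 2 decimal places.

464.80

Weighted sum: 1·640 + 2·644 + 3·132 + 4·581 = 640 + 1288 + 396 + 2324 = 4648
Weight total: 1 + 2 + 3 + 4 = 10
WMA = 4648 / 10 = 464.80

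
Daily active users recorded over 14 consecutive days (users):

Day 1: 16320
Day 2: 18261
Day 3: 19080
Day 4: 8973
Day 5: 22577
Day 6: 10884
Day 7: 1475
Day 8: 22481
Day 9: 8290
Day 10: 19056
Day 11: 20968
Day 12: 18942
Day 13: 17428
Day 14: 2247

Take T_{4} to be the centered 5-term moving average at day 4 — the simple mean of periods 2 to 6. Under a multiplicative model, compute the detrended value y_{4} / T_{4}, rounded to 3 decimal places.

0.562

Trend T_4 = (18261 + 19080 + 8973 + 22577 + 10884) / 5 = 79775/5 = 15955.00000
Ratio to trend: 8973 / 15955.00000 = 0.562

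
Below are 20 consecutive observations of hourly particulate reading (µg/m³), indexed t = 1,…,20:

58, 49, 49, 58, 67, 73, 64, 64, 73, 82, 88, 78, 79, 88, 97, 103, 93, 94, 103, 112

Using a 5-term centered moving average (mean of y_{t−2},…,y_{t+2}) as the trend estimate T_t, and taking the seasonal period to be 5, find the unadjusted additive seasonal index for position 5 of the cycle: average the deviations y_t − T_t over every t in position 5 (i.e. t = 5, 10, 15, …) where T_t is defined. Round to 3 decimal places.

Season position 5 occurs at t = 5, 10, 15 (where T_t is defined).
t=5: T_5 = 62.20000; y_5 − T_5 = 67 − 62.20000 = 4.80000
t=10: T_10 = 77.00000; y_10 − T_10 = 82 − 77.00000 = 5.00000
t=15: T_15 = 92.00000; y_15 − T_15 = 97 − 92.00000 = 5.00000
Mean deviation: (4.80000 + 5.00000 + 5.00000) / 3 = 4.933

4.933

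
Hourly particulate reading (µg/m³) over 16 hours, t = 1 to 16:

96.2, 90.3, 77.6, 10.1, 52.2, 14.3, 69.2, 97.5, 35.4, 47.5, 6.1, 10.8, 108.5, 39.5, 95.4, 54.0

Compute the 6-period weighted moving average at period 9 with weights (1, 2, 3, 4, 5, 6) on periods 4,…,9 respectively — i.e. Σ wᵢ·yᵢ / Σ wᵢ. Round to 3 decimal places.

54.005

Weighted sum: 1·10.1 + 2·52.2 + 3·14.3 + 4·69.2 + 5·97.5 + 6·35.4 = 10.1 + 104.4 + 42.9 + 276.8 + 487.5 + 212.4 = 1134.1
Weight total: 1 + 2 + 3 + 4 + 5 + 6 = 21
WMA = 1134.1 / 21 = 54.005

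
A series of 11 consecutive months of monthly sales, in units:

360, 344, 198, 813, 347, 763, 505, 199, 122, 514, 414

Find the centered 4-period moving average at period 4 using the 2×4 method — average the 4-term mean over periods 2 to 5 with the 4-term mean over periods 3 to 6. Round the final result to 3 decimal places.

Sum over 2–5: 344 + 198 + 813 + 347 = 1702
Sum over 3–6: 198 + 813 + 347 + 763 = 2121
CMA at t=4 = (1702 + 2121) / (2·4) = 3823 / 8 = 477.875

477.875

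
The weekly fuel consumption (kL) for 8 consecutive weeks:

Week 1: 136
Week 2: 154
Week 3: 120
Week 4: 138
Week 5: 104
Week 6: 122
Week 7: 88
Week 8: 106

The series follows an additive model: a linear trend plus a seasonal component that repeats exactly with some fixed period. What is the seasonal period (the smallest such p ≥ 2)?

First differences y_{t+1} − y_t: 18, -34, 18, -34, 18, -34, …
The difference pattern repeats every 2 terms and not for any smaller step, so p = 2.

2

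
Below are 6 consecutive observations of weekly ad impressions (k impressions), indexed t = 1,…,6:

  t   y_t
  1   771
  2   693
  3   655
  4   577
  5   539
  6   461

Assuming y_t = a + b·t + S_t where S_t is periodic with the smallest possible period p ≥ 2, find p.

First differences y_{t+1} − y_t: -78, -38, -78, -38, -78, …
The difference pattern repeats every 2 terms and not for any smaller step, so p = 2.

2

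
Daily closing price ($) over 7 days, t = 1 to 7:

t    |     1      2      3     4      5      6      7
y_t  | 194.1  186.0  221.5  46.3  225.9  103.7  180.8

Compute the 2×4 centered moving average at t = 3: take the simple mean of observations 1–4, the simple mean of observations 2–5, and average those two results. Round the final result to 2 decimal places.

Sum over 1–4: 194.1 + 186.0 + 221.5 + 46.3 = 647.9
Sum over 2–5: 186.0 + 221.5 + 46.3 + 225.9 = 679.7
CMA at t=3 = (647.9 + 679.7) / (2·4) = 1327.6 / 8 = 165.95

165.95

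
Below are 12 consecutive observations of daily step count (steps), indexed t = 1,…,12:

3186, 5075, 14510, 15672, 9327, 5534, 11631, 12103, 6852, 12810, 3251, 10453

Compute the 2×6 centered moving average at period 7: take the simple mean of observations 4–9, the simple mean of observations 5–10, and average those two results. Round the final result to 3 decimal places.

9948.000

Sum over 4–9: 15672 + 9327 + 5534 + 11631 + 12103 + 6852 = 61119
Sum over 5–10: 9327 + 5534 + 11631 + 12103 + 6852 + 12810 = 58257
CMA at t=7 = (61119 + 58257) / (2·6) = 119376 / 12 = 9948.000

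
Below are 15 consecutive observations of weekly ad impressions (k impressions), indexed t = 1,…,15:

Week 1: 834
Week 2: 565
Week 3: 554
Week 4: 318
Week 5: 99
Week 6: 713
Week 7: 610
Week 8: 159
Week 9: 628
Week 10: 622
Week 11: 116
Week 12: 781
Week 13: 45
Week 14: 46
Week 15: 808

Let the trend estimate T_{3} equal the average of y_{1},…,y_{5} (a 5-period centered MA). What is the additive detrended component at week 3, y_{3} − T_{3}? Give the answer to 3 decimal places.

Trend T_3 = (834 + 565 + 554 + 318 + 99) / 5 = 2370/5 = 474.00000
Detrended value: 554 − 474.00000 = 80.000

80.000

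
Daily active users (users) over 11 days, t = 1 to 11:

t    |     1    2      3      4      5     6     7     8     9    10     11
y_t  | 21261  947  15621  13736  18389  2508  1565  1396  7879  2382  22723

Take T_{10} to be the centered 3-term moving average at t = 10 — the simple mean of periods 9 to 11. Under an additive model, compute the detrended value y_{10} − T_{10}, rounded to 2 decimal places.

-8612.67

Trend T_10 = (7879 + 2382 + 22723) / 3 = 32984/3 = 10994.6667
Detrended value: 2382 − 10994.6667 = -8612.67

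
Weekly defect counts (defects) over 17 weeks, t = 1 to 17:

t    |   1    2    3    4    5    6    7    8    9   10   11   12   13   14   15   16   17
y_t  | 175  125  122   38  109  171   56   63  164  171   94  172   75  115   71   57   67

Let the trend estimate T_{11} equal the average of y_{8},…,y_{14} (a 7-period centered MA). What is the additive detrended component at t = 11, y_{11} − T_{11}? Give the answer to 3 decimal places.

Trend T_11 = (63 + 164 + 171 + 94 + 172 + 75 + 115) / 7 = 854/7 = 122.00000
Detrended value: 94 − 122.00000 = -28.000

-28.000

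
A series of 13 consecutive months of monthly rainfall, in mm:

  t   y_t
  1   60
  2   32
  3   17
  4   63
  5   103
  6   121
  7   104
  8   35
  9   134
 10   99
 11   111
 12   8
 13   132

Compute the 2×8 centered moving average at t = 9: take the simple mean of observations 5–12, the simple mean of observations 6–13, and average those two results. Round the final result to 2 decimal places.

91.19

Sum over 5–12: 103 + 121 + 104 + 35 + 134 + 99 + 111 + 8 = 715
Sum over 6–13: 121 + 104 + 35 + 134 + 99 + 111 + 8 + 132 = 744
CMA at t=9 = (715 + 744) / (2·8) = 1459 / 16 = 91.19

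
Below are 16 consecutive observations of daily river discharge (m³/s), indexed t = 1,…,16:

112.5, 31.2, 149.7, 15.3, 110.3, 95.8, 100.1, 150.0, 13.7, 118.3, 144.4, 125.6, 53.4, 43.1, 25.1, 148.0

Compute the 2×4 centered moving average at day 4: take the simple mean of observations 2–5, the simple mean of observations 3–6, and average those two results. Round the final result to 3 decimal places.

Sum over 2–5: 31.2 + 149.7 + 15.3 + 110.3 = 306.5
Sum over 3–6: 149.7 + 15.3 + 110.3 + 95.8 = 371.1
CMA at t=4 = (306.5 + 371.1) / (2·4) = 677.6 / 8 = 84.700

84.700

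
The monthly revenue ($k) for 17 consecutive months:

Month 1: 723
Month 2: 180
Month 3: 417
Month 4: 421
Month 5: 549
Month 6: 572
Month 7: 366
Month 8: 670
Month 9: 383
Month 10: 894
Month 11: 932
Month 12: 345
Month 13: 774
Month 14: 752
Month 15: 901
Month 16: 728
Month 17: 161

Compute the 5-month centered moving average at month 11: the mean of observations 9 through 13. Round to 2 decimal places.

Sum of periods 9–13: 383 + 894 + 932 + 345 + 774 = 3328
Divide by 5: 3328 / 5 = 665.60

665.60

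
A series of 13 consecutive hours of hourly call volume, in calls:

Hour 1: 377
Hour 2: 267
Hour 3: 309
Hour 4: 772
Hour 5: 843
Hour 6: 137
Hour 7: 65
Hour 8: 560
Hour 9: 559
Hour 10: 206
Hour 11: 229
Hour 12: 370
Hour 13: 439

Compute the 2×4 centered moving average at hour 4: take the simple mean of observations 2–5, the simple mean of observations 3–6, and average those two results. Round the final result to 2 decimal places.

531.50

Sum over 2–5: 267 + 309 + 772 + 843 = 2191
Sum over 3–6: 309 + 772 + 843 + 137 = 2061
CMA at t=4 = (2191 + 2061) / (2·4) = 4252 / 8 = 531.50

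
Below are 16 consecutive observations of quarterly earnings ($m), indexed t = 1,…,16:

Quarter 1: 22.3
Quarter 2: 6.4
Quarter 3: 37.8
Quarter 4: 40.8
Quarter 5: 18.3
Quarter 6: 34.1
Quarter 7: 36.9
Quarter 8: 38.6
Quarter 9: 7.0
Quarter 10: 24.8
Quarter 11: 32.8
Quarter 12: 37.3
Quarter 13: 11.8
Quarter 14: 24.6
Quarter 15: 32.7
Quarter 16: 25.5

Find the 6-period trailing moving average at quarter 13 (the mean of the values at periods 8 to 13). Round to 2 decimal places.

Sum of periods 8–13: 38.6 + 7.0 + 24.8 + 32.8 + 37.3 + 11.8 = 152.3
Divide by 6: 152.3 / 6 = 25.38

25.38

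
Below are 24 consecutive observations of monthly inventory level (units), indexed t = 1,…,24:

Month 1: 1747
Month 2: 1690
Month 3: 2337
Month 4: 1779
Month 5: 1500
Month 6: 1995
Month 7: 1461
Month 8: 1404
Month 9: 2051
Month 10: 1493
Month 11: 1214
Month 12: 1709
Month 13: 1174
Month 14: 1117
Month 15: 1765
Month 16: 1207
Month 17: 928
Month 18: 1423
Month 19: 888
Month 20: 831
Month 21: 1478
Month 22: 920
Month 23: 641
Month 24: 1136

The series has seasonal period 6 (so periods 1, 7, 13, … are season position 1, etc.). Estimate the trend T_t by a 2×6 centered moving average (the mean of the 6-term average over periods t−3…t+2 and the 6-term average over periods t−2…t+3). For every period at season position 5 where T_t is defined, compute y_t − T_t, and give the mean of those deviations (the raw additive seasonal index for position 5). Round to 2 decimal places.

-269.64

Season position 5 occurs at t = 5, 11, 17 (where T_t is defined).
t=5: T_5 = 1769.8333; y_5 − T_5 = 1500 − 1769.8333 = -269.8333
t=11: T_11 = 1483.5833; y_11 − T_11 = 1214 − 1483.5833 = -269.5833
t=17: T_17 = 1197.5000; y_17 − T_17 = 928 − 1197.5000 = -269.5000
Mean deviation: (-269.8333 + -269.5833 + -269.5000) / 3 = -269.64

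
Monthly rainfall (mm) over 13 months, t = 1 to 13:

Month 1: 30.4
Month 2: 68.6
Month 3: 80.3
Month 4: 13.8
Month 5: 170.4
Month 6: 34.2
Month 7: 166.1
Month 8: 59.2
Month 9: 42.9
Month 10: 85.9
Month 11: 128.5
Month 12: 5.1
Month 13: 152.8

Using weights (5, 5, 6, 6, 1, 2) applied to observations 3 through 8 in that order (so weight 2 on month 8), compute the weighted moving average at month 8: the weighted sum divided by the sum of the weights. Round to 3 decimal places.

79.304

Weighted sum: 5·80.3 + 5·13.8 + 6·170.4 + 6·34.2 + 1·166.1 + 2·59.2 = 401.5 + 69.0 + 1022.4 + 205.2 + 166.1 + 118.4 = 1982.6
Weight total: 5 + 5 + 6 + 6 + 1 + 2 = 25
WMA = 1982.6 / 25 = 79.304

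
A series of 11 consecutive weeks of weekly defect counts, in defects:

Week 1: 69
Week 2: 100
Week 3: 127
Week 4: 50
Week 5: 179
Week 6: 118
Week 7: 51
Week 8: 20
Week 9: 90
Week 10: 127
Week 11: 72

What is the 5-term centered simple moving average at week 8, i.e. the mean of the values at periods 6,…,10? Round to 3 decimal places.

Sum of periods 6–10: 118 + 51 + 20 + 90 + 127 = 406
Divide by 5: 406 / 5 = 81.200

81.200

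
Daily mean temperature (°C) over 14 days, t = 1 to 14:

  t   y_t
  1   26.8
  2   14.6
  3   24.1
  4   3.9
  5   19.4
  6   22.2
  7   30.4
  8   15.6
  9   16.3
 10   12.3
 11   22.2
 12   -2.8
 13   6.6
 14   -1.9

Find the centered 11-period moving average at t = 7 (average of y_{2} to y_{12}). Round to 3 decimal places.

Sum of periods 2–12: 14.6 + 24.1 + 3.9 + 19.4 + 22.2 + 30.4 + 15.6 + 16.3 + 12.3 + 22.2 + (-2.8) = 178.2
Divide by 11: 178.2 / 11 = 16.200

16.200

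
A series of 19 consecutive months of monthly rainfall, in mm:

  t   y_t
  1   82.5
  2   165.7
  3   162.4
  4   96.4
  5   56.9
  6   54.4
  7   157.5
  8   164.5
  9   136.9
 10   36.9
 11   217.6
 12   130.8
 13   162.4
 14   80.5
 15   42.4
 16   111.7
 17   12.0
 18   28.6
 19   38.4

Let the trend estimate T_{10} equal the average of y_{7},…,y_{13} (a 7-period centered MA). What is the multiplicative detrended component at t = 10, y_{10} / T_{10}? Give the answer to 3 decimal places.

Trend T_10 = (157.5 + 164.5 + 136.9 + 36.9 + 217.6 + 130.8 + 162.4) / 7 = 1006.6/7 = 143.80000
Ratio to trend: 36.9 / 143.80000 = 0.257

0.257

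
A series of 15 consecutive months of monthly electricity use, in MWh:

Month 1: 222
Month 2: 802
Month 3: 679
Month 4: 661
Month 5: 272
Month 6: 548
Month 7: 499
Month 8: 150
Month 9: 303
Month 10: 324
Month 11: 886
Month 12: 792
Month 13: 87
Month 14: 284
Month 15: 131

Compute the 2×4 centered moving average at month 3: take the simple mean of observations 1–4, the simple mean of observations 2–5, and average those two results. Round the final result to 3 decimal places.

597.250

Sum over 1–4: 222 + 802 + 679 + 661 = 2364
Sum over 2–5: 802 + 679 + 661 + 272 = 2414
CMA at t=3 = (2364 + 2414) / (2·4) = 4778 / 8 = 597.250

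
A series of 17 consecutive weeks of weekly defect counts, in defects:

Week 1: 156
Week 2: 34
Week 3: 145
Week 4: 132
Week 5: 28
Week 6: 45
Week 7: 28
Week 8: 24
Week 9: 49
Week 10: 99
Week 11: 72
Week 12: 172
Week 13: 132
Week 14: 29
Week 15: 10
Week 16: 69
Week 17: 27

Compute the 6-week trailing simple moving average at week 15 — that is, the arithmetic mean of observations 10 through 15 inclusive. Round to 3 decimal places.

Sum of periods 10–15: 99 + 72 + 172 + 132 + 29 + 10 = 514
Divide by 6: 514 / 6 = 85.667

85.667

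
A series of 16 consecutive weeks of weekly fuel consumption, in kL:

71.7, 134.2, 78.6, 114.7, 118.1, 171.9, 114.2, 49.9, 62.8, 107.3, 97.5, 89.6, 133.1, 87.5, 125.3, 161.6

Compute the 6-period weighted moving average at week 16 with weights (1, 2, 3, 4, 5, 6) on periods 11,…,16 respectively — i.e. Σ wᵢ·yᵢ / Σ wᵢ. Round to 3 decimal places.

Weighted sum: 1·97.5 + 2·89.6 + 3·133.1 + 4·87.5 + 5·125.3 + 6·161.6 = 97.5 + 179.2 + 399.3 + 350.0 + 626.5 + 969.6 = 2622.1
Weight total: 1 + 2 + 3 + 4 + 5 + 6 = 21
WMA = 2622.1 / 21 = 124.862

124.862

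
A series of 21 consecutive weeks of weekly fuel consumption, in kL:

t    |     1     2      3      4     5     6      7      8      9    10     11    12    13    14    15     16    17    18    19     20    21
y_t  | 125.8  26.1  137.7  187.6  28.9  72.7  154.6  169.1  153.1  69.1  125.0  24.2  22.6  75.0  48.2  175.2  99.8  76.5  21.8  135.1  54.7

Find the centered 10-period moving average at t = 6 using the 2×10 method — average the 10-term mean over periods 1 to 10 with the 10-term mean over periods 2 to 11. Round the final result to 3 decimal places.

Sum over 1–10: 125.8 + 26.1 + 137.7 + 187.6 + 28.9 + 72.7 + 154.6 + 169.1 + 153.1 + 69.1 = 1124.7
Sum over 2–11: 26.1 + 137.7 + 187.6 + 28.9 + 72.7 + 154.6 + 169.1 + 153.1 + 69.1 + 125.0 = 1123.9
CMA at t=6 = (1124.7 + 1123.9) / (2·10) = 2248.6 / 20 = 112.430

112.430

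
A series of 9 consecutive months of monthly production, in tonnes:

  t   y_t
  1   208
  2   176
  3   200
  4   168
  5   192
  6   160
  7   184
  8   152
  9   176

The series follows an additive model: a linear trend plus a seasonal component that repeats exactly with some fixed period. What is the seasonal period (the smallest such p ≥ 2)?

2

First differences y_{t+1} − y_t: -32, 24, -32, 24, -32, 24, …
The difference pattern repeats every 2 terms and not for any smaller step, so p = 2.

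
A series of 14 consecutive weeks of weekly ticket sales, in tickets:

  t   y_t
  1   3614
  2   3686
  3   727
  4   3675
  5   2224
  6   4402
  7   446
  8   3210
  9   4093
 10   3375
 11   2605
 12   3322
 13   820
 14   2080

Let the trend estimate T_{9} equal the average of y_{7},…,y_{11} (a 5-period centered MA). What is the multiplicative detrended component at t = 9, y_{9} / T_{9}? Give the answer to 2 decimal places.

Trend T_9 = (446 + 3210 + 4093 + 3375 + 2605) / 5 = 13729/5 = 2745.8000
Ratio to trend: 4093 / 2745.8000 = 1.49

1.49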